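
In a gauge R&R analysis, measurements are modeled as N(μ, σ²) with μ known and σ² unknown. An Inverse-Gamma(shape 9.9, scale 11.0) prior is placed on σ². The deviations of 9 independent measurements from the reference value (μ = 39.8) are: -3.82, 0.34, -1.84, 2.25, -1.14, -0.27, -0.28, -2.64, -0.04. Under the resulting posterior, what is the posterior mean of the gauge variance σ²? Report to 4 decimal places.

With known mean μ and an Inverse-Gamma(α, β) prior on σ², the Normal likelihood is conjugate: posterior is Inv-Gamma(α + n/2, β + Σ(xᵢ−μ)²/2).
Σ(xᵢ−μ)² = (-3.82)² + (0.34)² + (-1.84)² + (2.25)² + (-1.14)² + (-0.27)² + (-0.28)² + (-2.64)² + (-0.04)² = 31.5782.
Posterior: Inv-Gamma(9.9 + 9/2, 11.0 + 31.5782/2) = Inv-Gamma(14.40, 26.78910).
E[σ²|data] = β/(α−1) = 26.78910/13.40 = 1.9992.

1.9992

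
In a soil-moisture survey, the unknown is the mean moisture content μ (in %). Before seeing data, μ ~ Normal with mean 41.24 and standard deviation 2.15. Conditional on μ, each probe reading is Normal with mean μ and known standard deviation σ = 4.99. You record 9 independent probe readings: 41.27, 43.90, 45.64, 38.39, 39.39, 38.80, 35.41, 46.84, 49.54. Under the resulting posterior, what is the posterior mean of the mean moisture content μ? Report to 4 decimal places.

41.7975

For Normal data with known variance σ², a Normal(μ₀, σ₀²) prior on μ is conjugate. Posterior precision = 1/σ₀² + n/σ²; posterior mean is the precision-weighted average of μ₀ and x̄.
Σxᵢ = 41.27 + 43.90 + 45.64 + 38.39 + 39.39 + 38.80 + 35.41 + 46.84 + 49.54 = 379.18, so n·x̄ = 379.18.
σ₀² = 2.15² = 4.6225, σ² = 4.99² = 24.9001; σ² + n·σ₀² = 24.9001 + 9·4.6225 = 66.5026.
Posterior mean = (μ₀/σ₀² + n·x̄/σ²)/(1/σ₀² + n/σ²) = (σ²·μ₀ + σ₀²·n·x̄)/(σ² + n·σ₀²) = (24.9001·41.24 + 4.6225·379.18)/66.5026 = 2779.639674/66.5026 = 41.7975.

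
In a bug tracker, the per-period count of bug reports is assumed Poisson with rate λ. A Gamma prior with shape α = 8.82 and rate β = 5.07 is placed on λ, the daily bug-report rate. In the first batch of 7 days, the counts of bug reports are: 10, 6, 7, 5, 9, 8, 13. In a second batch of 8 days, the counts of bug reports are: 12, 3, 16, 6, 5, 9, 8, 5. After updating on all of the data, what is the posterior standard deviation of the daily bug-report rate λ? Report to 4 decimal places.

With a Gamma(shape α, rate β) prior, the Poisson likelihood is conjugate: the posterior is Gamma(α + ΣXᵢ, β + n).
Batch 1: sum of counts S = 58 over n = 7 days.
After batch 1: Gamma(α+S, β+n) = Gamma(8.82+58, 5.07+7) = Gamma(66.82, 12.07).
Batch 2: sum of counts S = 64 over n = 8 days.
After batch 2: Gamma(α+S, β+n) = Gamma(66.82+64, 12.07+8) = Gamma(130.82, 20.07).
SD = √α/β = √130.82/20.07 = 0.5699.

0.5699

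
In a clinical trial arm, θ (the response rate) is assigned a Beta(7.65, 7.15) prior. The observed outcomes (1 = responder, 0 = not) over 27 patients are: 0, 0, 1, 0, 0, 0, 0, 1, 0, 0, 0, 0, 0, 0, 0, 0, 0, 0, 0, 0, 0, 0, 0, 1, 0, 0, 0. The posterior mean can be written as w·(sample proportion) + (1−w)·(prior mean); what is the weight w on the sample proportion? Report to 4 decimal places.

The Beta prior is conjugate to a Binomial/Bernoulli likelihood; the update adds successes to α and failures to β.
Posterior mean = (α₀+k)/(α₀+β₀+n) = [n/(α₀+β₀+n)]·(k/n) + [(α₀+β₀)/(α₀+β₀+n)]·α₀/(α₀+β₀), so only n and the prior enter the weight.
The weight on the data is w = n/(α₀+β₀+n) = 27/(7.65+7.15+27) = 27/41.80 = 0.6459.

0.6459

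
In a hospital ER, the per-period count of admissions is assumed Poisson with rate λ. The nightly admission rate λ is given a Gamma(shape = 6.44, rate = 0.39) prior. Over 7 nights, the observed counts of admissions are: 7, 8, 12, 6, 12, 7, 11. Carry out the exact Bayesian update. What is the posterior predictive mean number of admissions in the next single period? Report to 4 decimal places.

With a Gamma(shape α, rate β) prior, the Poisson likelihood is conjugate: the posterior is Gamma(α + ΣXᵢ, β + n).
Sum of counts S = 63 over n = 7 nights.
Posterior: Gamma(α+S, β+n) = Gamma(6.44+63, 0.39+7) = Gamma(69.44, 7.39).
The predictive distribution for one future period is NegBinom with mean α/β = 9.3965.

9.3965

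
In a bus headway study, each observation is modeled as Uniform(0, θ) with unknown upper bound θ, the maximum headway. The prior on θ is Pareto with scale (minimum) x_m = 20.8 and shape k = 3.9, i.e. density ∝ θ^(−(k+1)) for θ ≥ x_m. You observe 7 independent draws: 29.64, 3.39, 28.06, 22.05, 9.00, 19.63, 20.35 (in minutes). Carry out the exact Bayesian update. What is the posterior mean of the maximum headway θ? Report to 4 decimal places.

32.6339

A Pareto(scale x_m, shape k) prior on the upper bound θ of Uniform(0, θ) is conjugate: posterior is Pareto(max(x_m, max xᵢ), k + n).
Sample maximum = 29.64; prior scale x_m = 20.8 → posterior scale = max = 29.64.
Posterior shape = 3.9 + 7 = 10.9.
E[θ|data] = k·x_m/(k−1) = 10.9·29.64/9.9 = 32.6339.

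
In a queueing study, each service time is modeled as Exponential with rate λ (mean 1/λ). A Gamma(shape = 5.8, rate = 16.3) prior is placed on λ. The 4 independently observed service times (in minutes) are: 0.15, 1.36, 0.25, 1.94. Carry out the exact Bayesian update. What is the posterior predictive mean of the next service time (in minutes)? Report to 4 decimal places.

2.2727

With a Gamma(shape α, rate β) prior on the exponential rate λ, the posterior after n observations with total T = Σxᵢ is Gamma(α+n, β+T).
Sum of observations T = 3.70 minutes; n = 4.
Posterior: Gamma(5.8+4, 16.3+3.70) = Gamma(9.8, 20.00).
The predictive distribution for the next observation is Lomax; its mean is β/(α−1) = 20.00/8.8 = 2.2727.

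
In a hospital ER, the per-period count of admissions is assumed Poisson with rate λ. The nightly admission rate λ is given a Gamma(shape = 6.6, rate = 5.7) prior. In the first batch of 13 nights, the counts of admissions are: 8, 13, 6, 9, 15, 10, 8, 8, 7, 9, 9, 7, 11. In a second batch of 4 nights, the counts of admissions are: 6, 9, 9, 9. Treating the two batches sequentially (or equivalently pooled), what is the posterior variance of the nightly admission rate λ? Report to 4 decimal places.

With a Gamma(shape α, rate β) prior, the Poisson likelihood is conjugate: the posterior is Gamma(α + ΣXᵢ, β + n).
Batch 1: sum of counts S = 120 over n = 13 nights.
After batch 1: Gamma(α+S, β+n) = Gamma(6.6+120, 5.7+13) = Gamma(126.6, 18.7).
Batch 2: sum of counts S = 33 over n = 4 nights.
After batch 2: Gamma(α+S, β+n) = Gamma(126.6+33, 18.7+4) = Gamma(159.6, 22.7).
Var = α/β² = 159.6/22.7² = 0.3097.

0.3097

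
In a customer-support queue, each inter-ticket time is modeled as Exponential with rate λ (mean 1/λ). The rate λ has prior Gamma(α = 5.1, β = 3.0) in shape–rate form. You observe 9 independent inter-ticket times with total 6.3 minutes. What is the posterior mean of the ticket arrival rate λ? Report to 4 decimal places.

1.5161

With a Gamma(shape α, rate β) prior on the exponential rate λ, the posterior after n observations with total T = Σxᵢ is Gamma(α+n, β+T).
Posterior: Gamma(5.1+9, 3.0+6.3) = Gamma(14.1, 9.3).
Posterior mean of λ = α/β = 14.1/9.3 = 1.5161.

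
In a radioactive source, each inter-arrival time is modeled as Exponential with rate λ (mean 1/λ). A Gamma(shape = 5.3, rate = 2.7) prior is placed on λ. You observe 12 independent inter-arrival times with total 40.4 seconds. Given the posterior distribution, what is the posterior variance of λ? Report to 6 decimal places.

0.009313

With a Gamma(shape α, rate β) prior on the exponential rate λ, the posterior after n observations with total T = Σxᵢ is Gamma(α+n, β+T).
Posterior: Gamma(5.3+12, 2.7+40.4) = Gamma(17.3, 43.1).
Var = α/β² = 0.009313.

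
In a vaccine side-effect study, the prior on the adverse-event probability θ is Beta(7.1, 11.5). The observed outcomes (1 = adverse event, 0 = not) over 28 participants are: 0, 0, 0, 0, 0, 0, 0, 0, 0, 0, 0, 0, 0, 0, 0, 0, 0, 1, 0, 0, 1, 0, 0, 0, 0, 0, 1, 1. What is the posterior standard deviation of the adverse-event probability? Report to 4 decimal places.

The Beta prior is conjugate to a Binomial/Bernoulli likelihood; the update adds successes to α and failures to β.
Posterior: Beta(α+k, β+n−k) = Beta(7.1+4, 11.5+24) = Beta(11.1, 35.5).
Var = αβ/((α+β)²(α+β+1)) = 11.1·35.5/(46.6²·47.6) = 0.00381217; SD = √0.00381217 = 0.0617.

0.0617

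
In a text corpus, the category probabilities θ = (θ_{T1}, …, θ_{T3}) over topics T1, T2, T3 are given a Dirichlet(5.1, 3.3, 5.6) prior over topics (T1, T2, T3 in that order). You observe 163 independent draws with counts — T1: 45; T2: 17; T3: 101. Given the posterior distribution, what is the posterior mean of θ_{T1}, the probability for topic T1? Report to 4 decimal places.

0.2831

The Dirichlet prior is conjugate to the Multinomial likelihood: each posterior αⱼ = prior αⱼ + observed count nⱼ.
Posterior concentration: (50.1, 20.3, 106.6), total = 177.0.
E[θ_{T1}|data] = α_{T1}/Σα = 50.1/177.0 = 0.2831.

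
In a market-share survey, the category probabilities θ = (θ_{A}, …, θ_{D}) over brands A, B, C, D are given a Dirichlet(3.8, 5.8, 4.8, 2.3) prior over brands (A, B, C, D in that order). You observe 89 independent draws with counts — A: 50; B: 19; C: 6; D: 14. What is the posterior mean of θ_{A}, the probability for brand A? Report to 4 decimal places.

The Dirichlet prior is conjugate to the Multinomial likelihood: each posterior αⱼ = prior αⱼ + observed count nⱼ.
Posterior concentration: (53.8, 24.8, 10.8, 16.3), total = 105.7.
E[θ_{A}|data] = α_{A}/Σα = 53.8/105.7 = 0.5090.

0.5090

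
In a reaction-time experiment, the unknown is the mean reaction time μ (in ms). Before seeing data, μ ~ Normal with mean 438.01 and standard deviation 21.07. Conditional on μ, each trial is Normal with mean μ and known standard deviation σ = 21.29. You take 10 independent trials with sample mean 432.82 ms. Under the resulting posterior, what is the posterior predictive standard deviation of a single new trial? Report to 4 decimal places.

For Normal data with known variance σ², a Normal(μ₀, σ₀²) prior on μ is conjugate. Posterior precision = 1/σ₀² + n/σ²; posterior mean is the precision-weighted average of μ₀ and x̄.
σ₀² = 21.07² = 443.9449, σ² = 21.29² = 453.2641; σ² + n·σ₀² = 453.2641 + 10·443.9449 = 4892.7131.
Posterior precision = 1/σ₀² + n/σ² = 1/443.9449 + 10/453.2641 = (σ² + n·σ₀²)/(σ₀²σ²) = 4892.7131/(443.9449·453.2641); posterior variance σₙ² = σ₀²σ²/(σ² + n·σ₀²) = 443.9449·453.2641/4892.7131 = 41.127342.
Predictive variance for one new observation = σₙ² + σ² = 443.9449·453.2641/4892.7131 + 453.2641 = σ²·(σ₀² + 4892.7131)/4892.7131 = 453.2641·5336.658/4892.7131 = 494.391442; SD = √(453.2641·5336.658/4892.7131) = 22.2349.

22.2349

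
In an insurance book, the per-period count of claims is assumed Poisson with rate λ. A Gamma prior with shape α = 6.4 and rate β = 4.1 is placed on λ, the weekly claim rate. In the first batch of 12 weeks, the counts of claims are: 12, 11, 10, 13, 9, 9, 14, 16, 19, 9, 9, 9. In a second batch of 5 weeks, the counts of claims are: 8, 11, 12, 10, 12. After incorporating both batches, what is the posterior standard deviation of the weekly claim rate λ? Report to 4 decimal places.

0.6692

With a Gamma(shape α, rate β) prior, the Poisson likelihood is conjugate: the posterior is Gamma(α + ΣXᵢ, β + n).
Batch 1: sum of counts S = 140 over n = 12 weeks.
After batch 1: Gamma(α+S, β+n) = Gamma(6.4+140, 4.1+12) = Gamma(146.4, 16.1).
Batch 2: sum of counts S = 53 over n = 5 weeks.
After batch 2: Gamma(α+S, β+n) = Gamma(146.4+53, 16.1+5) = Gamma(199.4, 21.1).
SD = √α/β = √199.4/21.1 = 0.6692.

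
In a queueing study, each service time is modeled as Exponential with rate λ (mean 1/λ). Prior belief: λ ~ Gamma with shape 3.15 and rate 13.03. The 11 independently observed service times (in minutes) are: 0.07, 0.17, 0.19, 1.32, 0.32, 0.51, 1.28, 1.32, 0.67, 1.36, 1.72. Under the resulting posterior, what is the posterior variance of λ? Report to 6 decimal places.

0.029342

With a Gamma(shape α, rate β) prior on the exponential rate λ, the posterior after n observations with total T = Σxᵢ is Gamma(α+n, β+T).
Sum of observations T = 8.93 minutes; n = 11.
Posterior: Gamma(3.15+11, 13.03+8.93) = Gamma(14.15, 21.96).
Var = α/β² = 0.029342.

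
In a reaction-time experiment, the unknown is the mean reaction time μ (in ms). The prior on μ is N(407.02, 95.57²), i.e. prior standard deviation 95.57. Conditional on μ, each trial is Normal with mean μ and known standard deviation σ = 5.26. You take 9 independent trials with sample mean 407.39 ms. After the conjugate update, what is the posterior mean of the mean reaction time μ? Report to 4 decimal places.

407.3899

For Normal data with known variance σ², a Normal(μ₀, σ₀²) prior on μ is conjugate. Posterior precision = 1/σ₀² + n/σ²; posterior mean is the precision-weighted average of μ₀ and x̄.
n·x̄ = 9·407.39 = 3666.51.
σ₀² = 95.57² = 9133.6249, σ² = 5.26² = 27.6676; σ² + n·σ₀² = 27.6676 + 9·9133.6249 = 82230.2917.
Posterior mean = (μ₀/σ₀² + n·x̄/σ²)/(1/σ₀² + n/σ²) = (σ²·μ₀ + σ₀²·n·x̄)/(σ² + n·σ₀²) = (27.6676·407.02 + 9133.6249·3666.51)/82230.2917 = 33499788.298651/82230.2917 = 407.3899.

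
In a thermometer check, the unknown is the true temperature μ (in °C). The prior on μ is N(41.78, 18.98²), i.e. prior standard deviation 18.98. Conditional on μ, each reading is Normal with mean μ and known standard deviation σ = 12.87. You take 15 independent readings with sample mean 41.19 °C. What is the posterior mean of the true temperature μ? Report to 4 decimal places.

41.2075

For Normal data with known variance σ², a Normal(μ₀, σ₀²) prior on μ is conjugate. Posterior precision = 1/σ₀² + n/σ²; posterior mean is the precision-weighted average of μ₀ and x̄.
n·x̄ = 15·41.19 = 617.85.
σ₀² = 18.98² = 360.2404, σ² = 12.87² = 165.6369; σ² + n·σ₀² = 165.6369 + 15·360.2404 = 5569.2429.
Posterior mean = (μ₀/σ₀² + n·x̄/σ²)/(1/σ₀² + n/σ²) = (σ²·μ₀ + σ₀²·n·x̄)/(σ² + n·σ₀²) = (165.6369·41.78 + 360.2404·617.85)/5569.2429 = 229494.840822/5569.2429 = 41.2075.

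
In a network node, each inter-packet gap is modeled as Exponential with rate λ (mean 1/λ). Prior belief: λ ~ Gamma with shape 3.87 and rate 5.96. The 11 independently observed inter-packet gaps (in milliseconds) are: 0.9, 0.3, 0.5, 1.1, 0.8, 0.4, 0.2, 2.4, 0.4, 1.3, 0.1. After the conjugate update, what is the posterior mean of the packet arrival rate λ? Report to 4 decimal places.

1.0355

With a Gamma(shape α, rate β) prior on the exponential rate λ, the posterior after n observations with total T = Σxᵢ is Gamma(α+n, β+T).
Sum of observations T = 8.4 milliseconds; n = 11.
Posterior: Gamma(3.87+11, 5.96+8.4) = Gamma(14.87, 14.36).
Posterior mean of λ = α/β = 14.87/14.36 = 1.0355.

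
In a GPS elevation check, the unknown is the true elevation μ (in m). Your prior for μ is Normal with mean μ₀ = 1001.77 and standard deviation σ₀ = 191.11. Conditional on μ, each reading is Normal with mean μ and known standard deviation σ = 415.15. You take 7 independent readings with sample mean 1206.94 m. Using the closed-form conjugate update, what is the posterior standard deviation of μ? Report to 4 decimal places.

For Normal data with known variance σ², a Normal(μ₀, σ₀²) prior on μ is conjugate. Posterior precision = 1/σ₀² + n/σ²; posterior mean is the precision-weighted average of μ₀ and x̄.
σ₀² = 191.11² = 36523.0321, σ² = 415.15² = 172349.5225; σ² + n·σ₀² = 172349.5225 + 7·36523.0321 = 428010.7472.
Posterior precision = 1/σ₀² + n/σ² = 1/36523.0321 + 7/172349.5225 = (σ² + n·σ₀²)/(σ₀²σ²) = 428010.7472/(36523.0321·172349.5225); posterior variance σₙ² = σ₀²σ²/(σ² + n·σ₀²) = 36523.0321·172349.5225/428010.7472 = 14706.937113.
Posterior SD = √σₙ² = √(36523.0321·172349.5225/428010.7472) = 121.2722.

121.2722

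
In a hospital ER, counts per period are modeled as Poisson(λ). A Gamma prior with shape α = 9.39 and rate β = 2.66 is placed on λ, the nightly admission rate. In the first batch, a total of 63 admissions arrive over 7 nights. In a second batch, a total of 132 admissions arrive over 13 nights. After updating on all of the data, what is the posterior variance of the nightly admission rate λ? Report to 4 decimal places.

0.3981

With a Gamma(shape α, rate β) prior, the Poisson likelihood is conjugate: the posterior is Gamma(α + ΣXᵢ, β + n).
After batch 1: Gamma(α+S, β+n) = Gamma(9.39+63, 2.66+7) = Gamma(72.39, 9.66).
After batch 2: Gamma(α+S, β+n) = Gamma(72.39+132, 9.66+13) = Gamma(204.39, 22.66).
Var = α/β² = 204.39/22.66² = 0.3981.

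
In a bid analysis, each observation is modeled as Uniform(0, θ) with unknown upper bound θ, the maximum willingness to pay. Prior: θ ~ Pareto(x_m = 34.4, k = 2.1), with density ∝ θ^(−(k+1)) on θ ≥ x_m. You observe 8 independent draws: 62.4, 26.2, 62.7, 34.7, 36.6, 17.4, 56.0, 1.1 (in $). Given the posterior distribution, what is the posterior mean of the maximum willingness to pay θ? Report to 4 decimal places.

A Pareto(scale x_m, shape k) prior on the upper bound θ of Uniform(0, θ) is conjugate: posterior is Pareto(max(x_m, max xᵢ), k + n).
Sample maximum = 62.7; prior scale x_m = 34.4 → posterior scale = max = 62.7.
Posterior shape = 2.1 + 8 = 10.1.
E[θ|data] = k·x_m/(k−1) = 10.1·62.7/9.1 = 69.5901.

69.5901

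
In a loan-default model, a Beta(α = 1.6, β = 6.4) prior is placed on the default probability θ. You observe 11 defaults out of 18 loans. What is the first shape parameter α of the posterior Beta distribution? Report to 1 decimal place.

The Beta prior is conjugate to a Binomial/Bernoulli likelihood; the update adds successes to α and failures to β.
Posterior: Beta(α+k, β+n−k) = Beta(1.6+11, 6.4+7) = Beta(12.6, 13.4).
Posterior α = 12.6.

12.6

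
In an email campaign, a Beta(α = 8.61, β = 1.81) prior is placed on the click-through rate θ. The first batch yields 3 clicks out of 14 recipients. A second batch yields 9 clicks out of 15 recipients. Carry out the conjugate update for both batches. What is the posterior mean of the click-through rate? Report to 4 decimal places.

0.5228

The Beta prior is conjugate to a Binomial/Bernoulli likelihood; the update adds successes to α and failures to β.
After batch 1: Beta(8.61+3, 1.81+11) = Beta(11.61, 12.81).
After batch 2: Beta(11.61+9, 12.81+6) = Beta(20.61, 18.81).
Posterior mean = α/(α+β) = 20.61/39.42 = 0.5228.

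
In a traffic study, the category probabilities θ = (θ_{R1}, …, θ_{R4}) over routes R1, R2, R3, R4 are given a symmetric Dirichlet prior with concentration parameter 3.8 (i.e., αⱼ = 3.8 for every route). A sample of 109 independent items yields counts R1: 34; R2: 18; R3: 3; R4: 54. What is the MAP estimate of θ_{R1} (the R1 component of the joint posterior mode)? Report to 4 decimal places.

0.3062

The Dirichlet prior is conjugate to the Multinomial likelihood: each posterior αⱼ = prior αⱼ + observed count nⱼ.
Posterior concentration: (37.8, 21.8, 6.8, 57.8), total = 124.2.
Joint mode component: (α_{R1}−1)/(Σα−K) = 36.8/120.2 = 0.3062.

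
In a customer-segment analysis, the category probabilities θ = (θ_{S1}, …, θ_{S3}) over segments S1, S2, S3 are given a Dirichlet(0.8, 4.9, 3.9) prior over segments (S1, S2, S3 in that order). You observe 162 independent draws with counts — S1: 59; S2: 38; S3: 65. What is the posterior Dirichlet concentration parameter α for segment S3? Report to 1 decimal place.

The Dirichlet prior is conjugate to the Multinomial likelihood: each posterior αⱼ = prior αⱼ + observed count nⱼ.
Posterior concentration: (59.8, 42.9, 68.9), total = 171.6.
α_{S3} = 3.9 + 65 = 68.9.

68.9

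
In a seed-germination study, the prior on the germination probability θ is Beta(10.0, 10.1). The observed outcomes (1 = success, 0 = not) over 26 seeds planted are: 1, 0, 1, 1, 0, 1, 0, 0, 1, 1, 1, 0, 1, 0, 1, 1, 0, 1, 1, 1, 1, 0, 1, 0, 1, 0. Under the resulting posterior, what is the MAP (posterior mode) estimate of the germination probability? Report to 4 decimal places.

0.5669

The Beta prior is conjugate to a Binomial/Bernoulli likelihood; the update adds successes to α and failures to β.
Posterior: Beta(α+k, β+n−k) = Beta(10.0+16, 10.1+10) = Beta(26.0, 20.1).
Mode of Beta(a,b) for a,b>1 is (a−1)/(a+b−2) = 25.0/44.1 = 0.5669.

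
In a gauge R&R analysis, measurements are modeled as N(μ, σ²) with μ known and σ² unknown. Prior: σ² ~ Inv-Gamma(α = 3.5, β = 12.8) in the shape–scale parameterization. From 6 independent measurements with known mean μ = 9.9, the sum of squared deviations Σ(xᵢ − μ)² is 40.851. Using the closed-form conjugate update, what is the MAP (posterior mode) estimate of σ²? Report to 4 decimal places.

4.4301

With known mean μ and an Inverse-Gamma(α, β) prior on σ², the Normal likelihood is conjugate: posterior is Inv-Gamma(α + n/2, β + Σ(xᵢ−μ)²/2).
Posterior: Inv-Gamma(3.5 + 6/2, 12.8 + 40.851/2) = Inv-Gamma(6.50, 33.2255).
Mode = β/(α+1) = 33.2255/7.50 = 4.4301.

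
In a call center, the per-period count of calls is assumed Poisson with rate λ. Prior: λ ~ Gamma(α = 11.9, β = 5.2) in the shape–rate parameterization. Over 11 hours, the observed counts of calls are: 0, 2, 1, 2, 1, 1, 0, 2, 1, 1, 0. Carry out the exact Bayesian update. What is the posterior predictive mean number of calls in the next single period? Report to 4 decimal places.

1.4136

With a Gamma(shape α, rate β) prior, the Poisson likelihood is conjugate: the posterior is Gamma(α + ΣXᵢ, β + n).
Sum of counts S = 11 over n = 11 hours.
Posterior: Gamma(α+S, β+n) = Gamma(11.9+11, 5.2+11) = Gamma(22.9, 16.2).
The predictive distribution for one future period is NegBinom with mean α/β = 1.4136.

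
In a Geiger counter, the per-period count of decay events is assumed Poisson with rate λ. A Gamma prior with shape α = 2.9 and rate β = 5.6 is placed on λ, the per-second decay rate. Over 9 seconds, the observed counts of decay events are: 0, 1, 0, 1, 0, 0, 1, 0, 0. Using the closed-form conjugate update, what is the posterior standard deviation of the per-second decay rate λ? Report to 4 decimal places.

With a Gamma(shape α, rate β) prior, the Poisson likelihood is conjugate: the posterior is Gamma(α + ΣXᵢ, β + n).
Sum of counts S = 3 over n = 9 seconds.
Posterior: Gamma(α+S, β+n) = Gamma(2.9+3, 5.6+9) = Gamma(5.9, 14.6).
SD = √α/β = √5.9/14.6 = 0.1664.

0.1664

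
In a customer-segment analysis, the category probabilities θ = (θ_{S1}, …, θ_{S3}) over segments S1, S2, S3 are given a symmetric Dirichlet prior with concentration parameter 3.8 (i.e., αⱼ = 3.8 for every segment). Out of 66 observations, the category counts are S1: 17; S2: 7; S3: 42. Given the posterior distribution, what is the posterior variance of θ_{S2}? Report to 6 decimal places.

0.001531

The Dirichlet prior is conjugate to the Multinomial likelihood: each posterior αⱼ = prior αⱼ + observed count nⱼ.
Posterior concentration: (20.8, 10.8, 45.8), total = 77.4.
Var[θ_j] = α_j(Σα−α_j)/((Σα)²(Σα+1)) = 10.8·66.6/(77.4²·78.4) = 0.001531.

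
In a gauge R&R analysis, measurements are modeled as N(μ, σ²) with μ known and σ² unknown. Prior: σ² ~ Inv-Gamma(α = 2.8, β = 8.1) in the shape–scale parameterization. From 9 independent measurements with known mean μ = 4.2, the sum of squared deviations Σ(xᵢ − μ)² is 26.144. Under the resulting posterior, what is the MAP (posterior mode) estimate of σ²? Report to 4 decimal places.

2.5508

With known mean μ and an Inverse-Gamma(α, β) prior on σ², the Normal likelihood is conjugate: posterior is Inv-Gamma(α + n/2, β + Σ(xᵢ−μ)²/2).
Posterior: Inv-Gamma(2.8 + 9/2, 8.1 + 26.144/2) = Inv-Gamma(7.30, 21.1720).
Mode = β/(α+1) = 21.1720/8.30 = 2.5508.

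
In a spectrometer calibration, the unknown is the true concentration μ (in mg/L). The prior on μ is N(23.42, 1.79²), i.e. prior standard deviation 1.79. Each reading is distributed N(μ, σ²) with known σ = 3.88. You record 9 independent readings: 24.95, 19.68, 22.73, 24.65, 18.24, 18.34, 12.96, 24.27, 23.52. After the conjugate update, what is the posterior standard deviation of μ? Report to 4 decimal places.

1.0483

For Normal data with known variance σ², a Normal(μ₀, σ₀²) prior on μ is conjugate. Posterior precision = 1/σ₀² + n/σ²; posterior mean is the precision-weighted average of μ₀ and x̄.
σ₀² = 1.79² = 3.2041, σ² = 3.88² = 15.0544; σ² + n·σ₀² = 15.0544 + 9·3.2041 = 43.8913.
Posterior precision = 1/σ₀² + n/σ² = 1/3.2041 + 9/15.0544 = (σ² + n·σ₀²)/(σ₀²σ²) = 43.8913/(3.2041·15.0544); posterior variance σₙ² = σ₀²σ²/(σ² + n·σ₀²) = 3.2041·15.0544/43.8913 = 1.098983.
Posterior SD = √σₙ² = √(3.2041·15.0544/43.8913) = 1.0483.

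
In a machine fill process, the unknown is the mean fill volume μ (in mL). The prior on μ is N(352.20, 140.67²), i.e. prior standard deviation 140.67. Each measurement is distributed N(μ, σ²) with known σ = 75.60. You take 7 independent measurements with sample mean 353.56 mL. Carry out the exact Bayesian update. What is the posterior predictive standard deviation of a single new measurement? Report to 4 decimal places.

80.6194

For Normal data with known variance σ², a Normal(μ₀, σ₀²) prior on μ is conjugate. Posterior precision = 1/σ₀² + n/σ²; posterior mean is the precision-weighted average of μ₀ and x̄.
σ₀² = 140.67² = 19788.0489, σ² = 75.60² = 5715.36; σ² + n·σ₀² = 5715.36 + 7·19788.0489 = 144231.7023.
Posterior precision = 1/σ₀² + n/σ² = 1/19788.0489 + 7/5715.36 = (σ² + n·σ₀²)/(σ₀²σ²) = 144231.7023/(19788.0489·5715.36); posterior variance σₙ² = σ₀²σ²/(σ² + n·σ₀²) = 19788.0489·5715.36/144231.7023 = 784.125968.
Predictive variance for one new observation = σₙ² + σ² = 19788.0489·5715.36/144231.7023 + 5715.36 = σ²·(σ₀² + 144231.7023)/144231.7023 = 5715.36·164019.7512/144231.7023 = 6499.485968; SD = √(5715.36·164019.7512/144231.7023) = 80.6194.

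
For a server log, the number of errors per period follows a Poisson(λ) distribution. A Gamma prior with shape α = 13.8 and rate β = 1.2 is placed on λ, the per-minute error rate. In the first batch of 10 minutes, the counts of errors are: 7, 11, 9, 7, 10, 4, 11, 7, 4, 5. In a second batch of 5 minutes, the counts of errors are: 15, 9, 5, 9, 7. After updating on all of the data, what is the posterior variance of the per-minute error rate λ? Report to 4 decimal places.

0.5098

With a Gamma(shape α, rate β) prior, the Poisson likelihood is conjugate: the posterior is Gamma(α + ΣXᵢ, β + n).
Batch 1: sum of counts S = 75 over n = 10 minutes.
After batch 1: Gamma(α+S, β+n) = Gamma(13.8+75, 1.2+10) = Gamma(88.8, 11.2).
Batch 2: sum of counts S = 45 over n = 5 minutes.
After batch 2: Gamma(α+S, β+n) = Gamma(88.8+45, 11.2+5) = Gamma(133.8, 16.2).
Var = α/β² = 133.8/16.2² = 0.5098.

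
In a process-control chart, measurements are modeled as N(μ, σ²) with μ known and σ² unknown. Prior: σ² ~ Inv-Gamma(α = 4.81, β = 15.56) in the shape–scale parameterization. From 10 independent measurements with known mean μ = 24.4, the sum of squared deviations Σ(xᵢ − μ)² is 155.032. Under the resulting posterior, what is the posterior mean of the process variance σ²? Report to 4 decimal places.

10.5648

With known mean μ and an Inverse-Gamma(α, β) prior on σ², the Normal likelihood is conjugate: posterior is Inv-Gamma(α + n/2, β + Σ(xᵢ−μ)²/2).
Posterior: Inv-Gamma(4.81 + 10/2, 15.56 + 155.032/2) = Inv-Gamma(9.81, 93.0760).
E[σ²|data] = β/(α−1) = 93.0760/8.81 = 10.5648.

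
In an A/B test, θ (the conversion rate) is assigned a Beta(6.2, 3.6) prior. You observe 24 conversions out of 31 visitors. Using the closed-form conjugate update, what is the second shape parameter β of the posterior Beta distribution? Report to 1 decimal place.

The Beta prior is conjugate to a Binomial/Bernoulli likelihood; the update adds successes to α and failures to β.
Posterior: Beta(α+k, β+n−k) = Beta(6.2+24, 3.6+7) = Beta(30.2, 10.6).
Posterior β = 10.6.

10.6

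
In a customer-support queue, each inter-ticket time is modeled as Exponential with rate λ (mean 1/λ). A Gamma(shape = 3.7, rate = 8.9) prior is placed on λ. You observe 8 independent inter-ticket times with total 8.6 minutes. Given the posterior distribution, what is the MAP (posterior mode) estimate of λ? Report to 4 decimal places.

With a Gamma(shape α, rate β) prior on the exponential rate λ, the posterior after n observations with total T = Σxᵢ is Gamma(α+n, β+T).
Posterior: Gamma(3.7+8, 8.9+8.6) = Gamma(11.7, 17.5).
Mode = (α−1)/β = 0.6114.

0.6114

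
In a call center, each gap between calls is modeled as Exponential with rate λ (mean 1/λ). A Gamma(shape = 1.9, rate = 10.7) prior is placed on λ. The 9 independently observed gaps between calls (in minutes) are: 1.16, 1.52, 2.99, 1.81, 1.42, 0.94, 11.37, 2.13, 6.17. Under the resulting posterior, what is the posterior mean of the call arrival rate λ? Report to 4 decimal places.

With a Gamma(shape α, rate β) prior on the exponential rate λ, the posterior after n observations with total T = Σxᵢ is Gamma(α+n, β+T).
Sum of observations T = 29.51 minutes; n = 9.
Posterior: Gamma(1.9+9, 10.7+29.51) = Gamma(10.9, 40.21).
Posterior mean of λ = α/β = 10.9/40.21 = 0.2711.

0.2711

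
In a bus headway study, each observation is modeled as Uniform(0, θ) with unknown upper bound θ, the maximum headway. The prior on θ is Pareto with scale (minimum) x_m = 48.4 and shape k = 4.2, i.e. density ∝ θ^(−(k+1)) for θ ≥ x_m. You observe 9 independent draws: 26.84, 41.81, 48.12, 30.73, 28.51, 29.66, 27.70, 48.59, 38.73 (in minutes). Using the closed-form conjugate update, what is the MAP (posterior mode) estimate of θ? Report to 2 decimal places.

48.59

A Pareto(scale x_m, shape k) prior on the upper bound θ of Uniform(0, θ) is conjugate: posterior is Pareto(max(x_m, max xᵢ), k + n).
Sample maximum = 48.59; prior scale x_m = 48.4 → posterior scale = max = 48.59.
Posterior shape = 4.2 + 9 = 13.2.
The Pareto density is decreasing on [x_m, ∞), so the mode is x_m = 48.59.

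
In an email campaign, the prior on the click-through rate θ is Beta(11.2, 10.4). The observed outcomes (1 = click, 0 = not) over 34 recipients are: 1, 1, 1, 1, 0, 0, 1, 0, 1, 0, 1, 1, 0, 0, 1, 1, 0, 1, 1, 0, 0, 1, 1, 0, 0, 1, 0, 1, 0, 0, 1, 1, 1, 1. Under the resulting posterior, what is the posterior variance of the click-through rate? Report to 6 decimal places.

The Beta prior is conjugate to a Binomial/Bernoulli likelihood; the update adds successes to α and failures to β.
Posterior: Beta(α+k, β+n−k) = Beta(11.2+20, 10.4+14) = Beta(31.2, 24.4).
Var = αβ/((α+β)²(α+β+1)) = 31.2·24.4/(55.6²·56.6) = 0.004351.

0.004351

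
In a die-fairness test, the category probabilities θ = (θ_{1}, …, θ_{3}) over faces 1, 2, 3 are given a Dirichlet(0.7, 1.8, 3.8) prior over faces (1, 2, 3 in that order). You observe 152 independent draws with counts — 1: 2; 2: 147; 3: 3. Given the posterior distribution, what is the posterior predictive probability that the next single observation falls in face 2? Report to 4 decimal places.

The Dirichlet prior is conjugate to the Multinomial likelihood: each posterior αⱼ = prior αⱼ + observed count nⱼ.
Posterior concentration: (2.7, 148.8, 6.8), total = 158.3.
P(next = 2 | data) = α_{2}/Σα = 0.9400.

0.9400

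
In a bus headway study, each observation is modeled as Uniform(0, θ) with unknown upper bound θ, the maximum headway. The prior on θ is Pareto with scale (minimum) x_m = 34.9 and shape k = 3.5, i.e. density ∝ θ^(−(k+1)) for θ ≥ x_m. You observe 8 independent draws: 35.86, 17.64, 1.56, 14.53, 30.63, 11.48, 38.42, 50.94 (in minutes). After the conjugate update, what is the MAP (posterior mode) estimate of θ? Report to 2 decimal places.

A Pareto(scale x_m, shape k) prior on the upper bound θ of Uniform(0, θ) is conjugate: posterior is Pareto(max(x_m, max xᵢ), k + n).
Sample maximum = 50.94; prior scale x_m = 34.9 → posterior scale = max = 50.94.
Posterior shape = 3.5 + 8 = 11.5.
The Pareto density is decreasing on [x_m, ∞), so the mode is x_m = 50.94.

50.94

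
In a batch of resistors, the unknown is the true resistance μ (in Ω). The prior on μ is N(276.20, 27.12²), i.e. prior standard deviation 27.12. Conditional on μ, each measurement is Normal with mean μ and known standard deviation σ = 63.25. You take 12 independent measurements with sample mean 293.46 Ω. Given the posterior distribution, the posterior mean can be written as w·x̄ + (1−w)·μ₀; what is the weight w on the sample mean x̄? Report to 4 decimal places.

0.6881

For Normal data with known variance σ², a Normal(μ₀, σ₀²) prior on μ is conjugate. Posterior precision = 1/σ₀² + n/σ²; posterior mean is the precision-weighted average of μ₀ and x̄.
σ₀² = 27.12² = 735.4944, σ² = 63.25² = 4000.5625. Prior precision 1/σ₀² = 1/735.4944; data precision n/σ² = 12/4000.5625.
w = (n/σ²)/(1/σ₀² + n/σ²) = n·σ₀²/(σ² + n·σ₀²) = 12·735.4944/(4000.5625 + 12·735.4944) = 8825.9328/12826.4953 = 0.6881.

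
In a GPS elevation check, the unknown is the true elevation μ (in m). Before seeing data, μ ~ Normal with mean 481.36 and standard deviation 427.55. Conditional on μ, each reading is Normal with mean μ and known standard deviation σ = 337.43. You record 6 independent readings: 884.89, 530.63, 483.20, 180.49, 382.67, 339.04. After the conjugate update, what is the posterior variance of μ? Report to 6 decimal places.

For Normal data with known variance σ², a Normal(μ₀, σ₀²) prior on μ is conjugate. Posterior precision = 1/σ₀² + n/σ²; posterior mean is the precision-weighted average of μ₀ and x̄.
σ₀² = 427.55² = 182799.0025, σ² = 337.43² = 113859.0049; σ² + n·σ₀² = 113859.0049 + 6·182799.0025 = 1210653.0199.
Posterior precision = 1/σ₀² + n/σ² = 1/182799.0025 + 6/113859.0049 = (σ² + n·σ₀²)/(σ₀²σ²) = 1210653.0199/(182799.0025·113859.0049); posterior variance σₙ² = σ₀²σ²/(σ² + n·σ₀²) = 182799.0025·113859.0049/1210653.0199 = 17191.806553.

17191.806553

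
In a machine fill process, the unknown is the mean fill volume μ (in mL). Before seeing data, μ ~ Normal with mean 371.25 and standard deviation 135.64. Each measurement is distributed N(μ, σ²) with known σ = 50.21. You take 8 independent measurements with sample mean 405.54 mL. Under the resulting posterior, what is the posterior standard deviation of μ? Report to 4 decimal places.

17.6018

For Normal data with known variance σ², a Normal(μ₀, σ₀²) prior on μ is conjugate. Posterior precision = 1/σ₀² + n/σ²; posterior mean is the precision-weighted average of μ₀ and x̄.
σ₀² = 135.64² = 18398.2096, σ² = 50.21² = 2521.0441; σ² + n·σ₀² = 2521.0441 + 8·18398.2096 = 149706.7209.
Posterior precision = 1/σ₀² + n/σ² = 1/18398.2096 + 8/2521.0441 = (σ² + n·σ₀²)/(σ₀²σ²) = 149706.7209/(18398.2096·2521.0441); posterior variance σₙ² = σ₀²σ²/(σ² + n·σ₀²) = 18398.2096·2521.0441/149706.7209 = 309.823751.
Posterior SD = √σₙ² = √(18398.2096·2521.0441/149706.7209) = 17.6018.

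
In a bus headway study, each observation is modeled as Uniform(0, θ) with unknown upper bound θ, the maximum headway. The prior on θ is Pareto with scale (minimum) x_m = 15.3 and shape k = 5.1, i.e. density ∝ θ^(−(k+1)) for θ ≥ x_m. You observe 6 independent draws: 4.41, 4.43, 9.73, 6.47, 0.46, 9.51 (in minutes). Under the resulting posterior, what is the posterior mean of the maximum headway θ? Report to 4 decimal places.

16.8149

A Pareto(scale x_m, shape k) prior on the upper bound θ of Uniform(0, θ) is conjugate: posterior is Pareto(max(x_m, max xᵢ), k + n).
Sample maximum = 9.73; prior scale x_m = 15.3 → posterior scale = max = 15.30.
Posterior shape = 5.1 + 6 = 11.1.
E[θ|data] = k·x_m/(k−1) = 11.1·15.30/10.1 = 16.8149.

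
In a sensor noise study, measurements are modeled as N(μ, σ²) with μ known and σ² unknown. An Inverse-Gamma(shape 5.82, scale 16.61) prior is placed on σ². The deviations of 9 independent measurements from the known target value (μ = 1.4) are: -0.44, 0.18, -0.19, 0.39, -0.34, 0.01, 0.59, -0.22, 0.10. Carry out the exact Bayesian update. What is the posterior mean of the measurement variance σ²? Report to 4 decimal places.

With known mean μ and an Inverse-Gamma(α, β) prior on σ², the Normal likelihood is conjugate: posterior is Inv-Gamma(α + n/2, β + Σ(xᵢ−μ)²/2).
Σ(xᵢ−μ)² = (-0.44)² + (0.18)² + (-0.19)² + (0.39)² + (-0.34)² + (0.01)² + (0.59)² + (-0.22)² + (0.10)² = 0.9364.
Posterior: Inv-Gamma(5.82 + 9/2, 16.61 + 0.9364/2) = Inv-Gamma(10.32, 17.07820).
E[σ²|data] = β/(α−1) = 17.07820/9.32 = 1.8324.

1.8324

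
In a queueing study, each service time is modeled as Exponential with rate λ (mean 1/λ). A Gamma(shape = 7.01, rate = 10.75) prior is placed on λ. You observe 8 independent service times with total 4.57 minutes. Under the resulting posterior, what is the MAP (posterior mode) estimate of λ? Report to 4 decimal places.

With a Gamma(shape α, rate β) prior on the exponential rate λ, the posterior after n observations with total T = Σxᵢ is Gamma(α+n, β+T).
Posterior: Gamma(7.01+8, 10.75+4.57) = Gamma(15.01, 15.32).
Mode = (α−1)/β = 0.9145.

0.9145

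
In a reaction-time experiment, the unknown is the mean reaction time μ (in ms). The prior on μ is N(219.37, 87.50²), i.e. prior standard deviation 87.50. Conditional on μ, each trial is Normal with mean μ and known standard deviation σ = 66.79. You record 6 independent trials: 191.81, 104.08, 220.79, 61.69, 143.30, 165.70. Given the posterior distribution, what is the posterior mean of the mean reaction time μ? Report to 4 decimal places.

For Normal data with known variance σ², a Normal(μ₀, σ₀²) prior on μ is conjugate. Posterior precision = 1/σ₀² + n/σ²; posterior mean is the precision-weighted average of μ₀ and x̄.
Σxᵢ = 191.81 + 104.08 + 220.79 + 61.69 + 143.30 + 165.70 = 887.37, so n·x̄ = 887.37.
σ₀² = 87.50² = 7656.25, σ² = 66.79² = 4460.9041; σ² + n·σ₀² = 4460.9041 + 6·7656.25 = 50398.4041.
Posterior mean = (μ₀/σ₀² + n·x̄/σ²)/(1/σ₀² + n/σ²) = (σ²·μ₀ + σ₀²·n·x̄)/(σ² + n·σ₀²) = (4460.9041·219.37 + 7656.25·887.37)/50398.4041 = 7772515.094917/50398.4041 = 154.2215.

154.2215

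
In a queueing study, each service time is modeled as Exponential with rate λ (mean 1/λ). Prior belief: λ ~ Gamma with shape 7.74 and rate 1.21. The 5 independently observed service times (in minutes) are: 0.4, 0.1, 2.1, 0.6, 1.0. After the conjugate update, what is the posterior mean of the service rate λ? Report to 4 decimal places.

With a Gamma(shape α, rate β) prior on the exponential rate λ, the posterior after n observations with total T = Σxᵢ is Gamma(α+n, β+T).
Sum of observations T = 4.2 minutes; n = 5.
Posterior: Gamma(7.74+5, 1.21+4.2) = Gamma(12.74, 5.41).
Posterior mean of λ = α/β = 12.74/5.41 = 2.3549.

2.3549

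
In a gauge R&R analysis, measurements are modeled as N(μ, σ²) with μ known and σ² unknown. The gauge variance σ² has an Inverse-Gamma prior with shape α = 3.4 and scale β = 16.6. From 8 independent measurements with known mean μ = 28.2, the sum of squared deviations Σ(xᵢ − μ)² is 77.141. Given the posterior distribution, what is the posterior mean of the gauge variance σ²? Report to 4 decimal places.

With known mean μ and an Inverse-Gamma(α, β) prior on σ², the Normal likelihood is conjugate: posterior is Inv-Gamma(α + n/2, β + Σ(xᵢ−μ)²/2).
Posterior: Inv-Gamma(3.4 + 8/2, 16.6 + 77.141/2) = Inv-Gamma(7.40, 55.1705).
E[σ²|data] = β/(α−1) = 55.1705/6.40 = 8.6204.

8.6204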